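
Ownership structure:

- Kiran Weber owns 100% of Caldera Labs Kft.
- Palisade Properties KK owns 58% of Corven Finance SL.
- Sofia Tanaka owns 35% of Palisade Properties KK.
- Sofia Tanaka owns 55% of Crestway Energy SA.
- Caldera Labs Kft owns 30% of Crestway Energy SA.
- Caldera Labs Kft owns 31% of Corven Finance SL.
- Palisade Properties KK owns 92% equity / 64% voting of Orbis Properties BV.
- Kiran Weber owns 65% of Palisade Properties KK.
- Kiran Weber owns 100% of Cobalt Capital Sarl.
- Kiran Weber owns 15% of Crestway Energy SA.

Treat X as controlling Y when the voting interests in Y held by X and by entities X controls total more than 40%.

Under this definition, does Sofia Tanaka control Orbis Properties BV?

No

Sofia holds 55% of Crestway, so Sofia controls Crestway.
Neither Sofia nor any entity Sofia controls holds any voting interest in Orbis.
So Sofia does not control Orbis.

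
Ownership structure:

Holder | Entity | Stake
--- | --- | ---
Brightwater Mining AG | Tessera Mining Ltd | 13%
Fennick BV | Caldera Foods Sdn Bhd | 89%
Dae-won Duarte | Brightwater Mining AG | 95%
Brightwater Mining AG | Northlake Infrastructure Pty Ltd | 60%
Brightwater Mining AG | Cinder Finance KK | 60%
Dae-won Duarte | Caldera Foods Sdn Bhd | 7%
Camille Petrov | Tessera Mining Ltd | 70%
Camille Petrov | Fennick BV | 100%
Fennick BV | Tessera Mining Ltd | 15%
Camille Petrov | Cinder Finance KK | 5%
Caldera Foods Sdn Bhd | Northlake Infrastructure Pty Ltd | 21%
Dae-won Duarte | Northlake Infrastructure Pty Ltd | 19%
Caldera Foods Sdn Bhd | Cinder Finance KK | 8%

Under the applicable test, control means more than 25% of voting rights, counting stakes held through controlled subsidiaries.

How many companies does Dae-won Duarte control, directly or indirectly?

3

Dae-won holds 95% of Brightwater, so Dae-won controls Brightwater.
Brightwater holds 60% of Cinder, so Dae-won controls Cinder.
Dae-won and Brightwater together hold 19% + 60% = 79% of Northlake, so Dae-won controls Northlake.
No other company's threshold is met.
Dae-won controls 3 companies.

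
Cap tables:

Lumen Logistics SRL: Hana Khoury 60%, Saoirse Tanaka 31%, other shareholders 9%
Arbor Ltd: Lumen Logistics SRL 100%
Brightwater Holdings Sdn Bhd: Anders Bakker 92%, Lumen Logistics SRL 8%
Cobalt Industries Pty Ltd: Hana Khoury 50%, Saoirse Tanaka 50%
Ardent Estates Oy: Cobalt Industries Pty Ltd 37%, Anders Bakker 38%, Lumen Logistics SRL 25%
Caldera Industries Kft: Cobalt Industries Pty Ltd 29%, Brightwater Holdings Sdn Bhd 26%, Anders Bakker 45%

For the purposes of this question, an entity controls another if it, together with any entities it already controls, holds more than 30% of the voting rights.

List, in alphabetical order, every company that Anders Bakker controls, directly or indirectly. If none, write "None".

Ardent Estates Oy, Brightwater Holdings Sdn Bhd, Caldera Industries Kft

Anders holds 92% of Brightwater, so Anders controls Brightwater.
Anders holds 38% of Ardent, so Anders controls Ardent.
Brightwater and Anders together hold 26% + 45% = 71% of Caldera, so Anders controls Caldera.
No other company's threshold is met.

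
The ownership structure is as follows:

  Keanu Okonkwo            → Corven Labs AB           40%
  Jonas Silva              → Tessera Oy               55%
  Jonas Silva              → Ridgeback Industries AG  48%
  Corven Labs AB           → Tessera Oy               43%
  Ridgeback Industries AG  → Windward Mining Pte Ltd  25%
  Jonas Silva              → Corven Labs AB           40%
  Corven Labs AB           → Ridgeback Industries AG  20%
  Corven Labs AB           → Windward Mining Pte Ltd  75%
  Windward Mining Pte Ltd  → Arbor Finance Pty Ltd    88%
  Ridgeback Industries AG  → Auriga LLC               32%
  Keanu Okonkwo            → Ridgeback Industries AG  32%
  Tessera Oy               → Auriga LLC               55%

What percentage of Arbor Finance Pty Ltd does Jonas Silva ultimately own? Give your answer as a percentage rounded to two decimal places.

Jonas reaches Arbor along 3 paths.
Via Corven → Ridgeback → Windward: 40% × 20% × 25% × 88% = 1.76%.
Via Ridgeback → Windward: 48% × 25% × 88% = 10.56%.
Via Corven → Windward: 40% × 75% × 88% = 26.4%.
Total: 1.76% + 10.56% + 26.4% = 38.72%.

38.72%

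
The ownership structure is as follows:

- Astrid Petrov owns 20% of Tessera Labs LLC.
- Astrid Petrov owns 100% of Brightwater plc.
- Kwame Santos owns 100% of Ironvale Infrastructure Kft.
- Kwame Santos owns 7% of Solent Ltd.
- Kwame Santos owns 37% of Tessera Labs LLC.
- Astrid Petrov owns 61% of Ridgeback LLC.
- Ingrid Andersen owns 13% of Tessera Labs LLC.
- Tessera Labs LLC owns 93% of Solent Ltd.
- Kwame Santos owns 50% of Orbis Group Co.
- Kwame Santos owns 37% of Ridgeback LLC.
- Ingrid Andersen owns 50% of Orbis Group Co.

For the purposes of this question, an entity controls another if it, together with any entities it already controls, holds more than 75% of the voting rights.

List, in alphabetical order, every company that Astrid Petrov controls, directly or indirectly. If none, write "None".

Brightwater plc

Astrid holds 100% of Brightwater, so Astrid controls Brightwater.
No other company's threshold is met.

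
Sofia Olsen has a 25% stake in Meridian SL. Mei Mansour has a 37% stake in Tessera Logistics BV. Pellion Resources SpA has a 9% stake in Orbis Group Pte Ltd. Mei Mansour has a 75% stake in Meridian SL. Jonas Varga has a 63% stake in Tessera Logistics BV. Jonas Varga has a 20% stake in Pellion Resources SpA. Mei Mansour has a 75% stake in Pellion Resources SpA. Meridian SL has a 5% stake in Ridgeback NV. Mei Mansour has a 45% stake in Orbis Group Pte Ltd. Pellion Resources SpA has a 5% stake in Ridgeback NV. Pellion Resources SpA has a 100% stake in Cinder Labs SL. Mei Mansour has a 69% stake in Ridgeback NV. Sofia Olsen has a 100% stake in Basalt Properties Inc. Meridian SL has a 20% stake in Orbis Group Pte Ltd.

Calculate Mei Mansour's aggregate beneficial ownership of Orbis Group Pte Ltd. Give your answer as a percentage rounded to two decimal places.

Mei reaches Orbis along 3 paths.
Via Pellion: 75% × 9% = 6.75%.
Via Meridian: 75% × 20% = 15%.
Direct stake: 45% = 45%.
Total: 6.75% + 15% + 45% = 66.75%.

66.75%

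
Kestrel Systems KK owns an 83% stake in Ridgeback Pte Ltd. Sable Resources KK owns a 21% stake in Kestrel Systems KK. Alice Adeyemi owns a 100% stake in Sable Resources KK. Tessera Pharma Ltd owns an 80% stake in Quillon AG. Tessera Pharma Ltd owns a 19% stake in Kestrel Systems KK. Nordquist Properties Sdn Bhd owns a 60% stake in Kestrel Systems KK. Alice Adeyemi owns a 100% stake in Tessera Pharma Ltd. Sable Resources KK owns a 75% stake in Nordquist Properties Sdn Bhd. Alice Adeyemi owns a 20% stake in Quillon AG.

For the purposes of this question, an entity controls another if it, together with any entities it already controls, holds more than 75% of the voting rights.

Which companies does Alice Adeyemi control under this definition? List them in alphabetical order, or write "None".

Quillon AG, Sable Resources KK, Tessera Pharma Ltd

Alice holds 100% of Sable, so Alice controls Sable.
Alice holds 100% of Tessera, so Alice controls Tessera.
Alice and Tessera together hold 20% + 80% = 100% of Quillon, so Alice controls Quillon.
No other company's threshold is met.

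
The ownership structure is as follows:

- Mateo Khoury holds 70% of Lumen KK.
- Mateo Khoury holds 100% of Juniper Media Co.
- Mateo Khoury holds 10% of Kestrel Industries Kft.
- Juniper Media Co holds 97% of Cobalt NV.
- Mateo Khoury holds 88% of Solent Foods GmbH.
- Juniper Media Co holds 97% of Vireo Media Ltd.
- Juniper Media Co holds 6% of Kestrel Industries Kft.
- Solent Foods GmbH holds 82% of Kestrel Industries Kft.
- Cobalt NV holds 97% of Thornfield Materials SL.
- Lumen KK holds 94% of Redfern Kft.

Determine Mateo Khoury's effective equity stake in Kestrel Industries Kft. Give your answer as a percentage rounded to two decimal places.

Mateo reaches Kestrel along 3 paths.
Direct stake: 10% = 10%.
Via Solent: 88% × 82% = 72.16%.
Via Juniper: 100% × 6% = 6%.
Total: 10% + 72.16% + 6% = 88.16%.

88.16%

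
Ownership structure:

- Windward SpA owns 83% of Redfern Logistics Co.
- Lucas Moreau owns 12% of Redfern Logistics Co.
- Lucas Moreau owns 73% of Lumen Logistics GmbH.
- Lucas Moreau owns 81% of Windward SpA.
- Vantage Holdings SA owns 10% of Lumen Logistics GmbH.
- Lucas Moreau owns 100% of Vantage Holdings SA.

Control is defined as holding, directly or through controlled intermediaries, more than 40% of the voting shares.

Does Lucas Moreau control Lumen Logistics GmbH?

Yes

Lucas holds 100% of Vantage, so Lucas controls Vantage.
Vantage and Lucas together hold 10% + 73% = 83% of Lumen, so Lucas controls Lumen.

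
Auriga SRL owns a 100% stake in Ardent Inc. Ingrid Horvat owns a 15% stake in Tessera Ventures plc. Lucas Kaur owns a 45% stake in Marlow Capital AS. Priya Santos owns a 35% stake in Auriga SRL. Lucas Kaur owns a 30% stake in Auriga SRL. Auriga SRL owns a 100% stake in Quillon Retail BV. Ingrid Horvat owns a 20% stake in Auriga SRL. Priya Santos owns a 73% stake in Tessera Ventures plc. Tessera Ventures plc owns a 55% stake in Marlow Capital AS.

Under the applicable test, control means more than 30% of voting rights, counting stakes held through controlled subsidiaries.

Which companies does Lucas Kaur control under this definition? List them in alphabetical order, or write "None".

Lucas holds 45% of Marlow, so Lucas controls Marlow.
No other company's threshold is met.

Marlow Capital AS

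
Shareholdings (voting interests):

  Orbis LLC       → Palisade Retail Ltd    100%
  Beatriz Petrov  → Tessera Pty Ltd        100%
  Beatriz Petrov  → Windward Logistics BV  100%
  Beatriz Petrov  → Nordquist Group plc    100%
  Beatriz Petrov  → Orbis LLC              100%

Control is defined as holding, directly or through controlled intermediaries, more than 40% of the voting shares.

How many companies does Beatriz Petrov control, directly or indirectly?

5

Beatriz holds 100% of Tessera, so Beatriz controls Tessera.
Beatriz holds 100% of Nordquist, so Beatriz controls Nordquist.
Beatriz holds 100% of Orbis, so Beatriz controls Orbis.
Beatriz holds 100% of Windward, so Beatriz controls Windward.
Orbis holds 100% of Palisade, so Beatriz controls Palisade.
Beatriz controls 5 companies.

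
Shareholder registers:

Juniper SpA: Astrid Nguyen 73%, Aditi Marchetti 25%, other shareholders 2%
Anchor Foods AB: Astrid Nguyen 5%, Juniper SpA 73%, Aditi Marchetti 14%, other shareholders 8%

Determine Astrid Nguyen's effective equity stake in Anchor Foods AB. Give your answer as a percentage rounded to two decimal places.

58.29%

Astrid reaches Anchor along 2 paths.
Direct stake: 5% = 5%.
Via Juniper: 73% × 73% = 53.29%.
Total: 5% + 53.29% = 58.29%.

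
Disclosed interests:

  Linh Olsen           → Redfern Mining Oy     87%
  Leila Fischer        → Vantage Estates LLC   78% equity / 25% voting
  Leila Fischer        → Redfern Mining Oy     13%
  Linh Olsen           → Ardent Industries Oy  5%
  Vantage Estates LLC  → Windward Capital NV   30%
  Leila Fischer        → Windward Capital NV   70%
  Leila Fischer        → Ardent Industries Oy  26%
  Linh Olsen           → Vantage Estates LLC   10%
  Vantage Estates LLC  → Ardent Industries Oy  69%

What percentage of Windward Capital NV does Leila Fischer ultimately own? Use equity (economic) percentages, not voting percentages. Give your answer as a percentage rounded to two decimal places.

93.40%

Leila reaches Windward along 2 paths.
Direct stake: 70% = 70%.
Via Vantage: 78% × 30% = 23.4%.
Total: 70% + 23.4% = 93.4%.
Rounded: 93.40%.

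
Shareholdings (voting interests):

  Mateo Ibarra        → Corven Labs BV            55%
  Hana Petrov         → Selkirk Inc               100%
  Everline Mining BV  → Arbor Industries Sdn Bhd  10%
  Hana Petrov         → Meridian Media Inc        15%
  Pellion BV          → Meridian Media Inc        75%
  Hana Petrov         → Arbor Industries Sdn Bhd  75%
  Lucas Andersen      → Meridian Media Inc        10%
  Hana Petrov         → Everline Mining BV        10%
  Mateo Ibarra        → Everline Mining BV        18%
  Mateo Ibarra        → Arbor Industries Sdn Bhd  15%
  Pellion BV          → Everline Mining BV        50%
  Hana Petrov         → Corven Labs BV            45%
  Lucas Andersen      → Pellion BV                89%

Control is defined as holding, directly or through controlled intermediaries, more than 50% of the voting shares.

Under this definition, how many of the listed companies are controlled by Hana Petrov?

2

Hana holds 100% of Selkirk, so Hana controls Selkirk.
Hana holds 75% of Arbor, so Hana controls Arbor.
No other company's threshold is met.
Hana controls 2 companies.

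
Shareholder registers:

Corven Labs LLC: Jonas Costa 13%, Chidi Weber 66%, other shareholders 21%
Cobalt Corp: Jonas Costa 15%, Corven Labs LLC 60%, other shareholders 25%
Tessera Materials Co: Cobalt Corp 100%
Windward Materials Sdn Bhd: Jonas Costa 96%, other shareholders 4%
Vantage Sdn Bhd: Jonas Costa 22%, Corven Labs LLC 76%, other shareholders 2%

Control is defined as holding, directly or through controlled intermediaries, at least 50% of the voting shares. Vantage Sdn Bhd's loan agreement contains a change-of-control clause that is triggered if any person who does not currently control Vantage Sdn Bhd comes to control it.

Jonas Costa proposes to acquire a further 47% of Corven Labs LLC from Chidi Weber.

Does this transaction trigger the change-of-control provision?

Yes

The purchase adds only to Jonas's holdings (Chidi's stake shrinks), so Jonas is the only person who could newly come to control Vantage.
Jonas holds 96% of Windward, so Jonas controls Windward.
In Vantage, Jonas's side holds only 22%, not ≥ 50%.
So before the transaction, Jonas does not control Vantage.
After the purchase, Jonas's direct stake in Corven rises to 13% + 47% = 60%, and Chidi's stake falls to 19%.
Jonas holds 60% of Corven, so Jonas controls Corven.
Jonas and Corven together hold 22% + 76% = 98% of Vantage, so Jonas controls Vantage.
Jonas did not control Vantage before and does after, so the clause is triggered.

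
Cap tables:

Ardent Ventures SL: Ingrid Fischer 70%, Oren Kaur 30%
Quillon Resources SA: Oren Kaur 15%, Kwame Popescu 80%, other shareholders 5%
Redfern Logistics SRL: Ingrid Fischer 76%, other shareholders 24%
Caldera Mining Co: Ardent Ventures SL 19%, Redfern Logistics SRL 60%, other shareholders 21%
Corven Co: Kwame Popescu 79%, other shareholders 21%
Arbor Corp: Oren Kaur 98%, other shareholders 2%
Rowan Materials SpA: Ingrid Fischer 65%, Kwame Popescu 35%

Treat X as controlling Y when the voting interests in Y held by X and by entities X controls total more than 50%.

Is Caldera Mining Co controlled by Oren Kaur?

No

Oren holds 98% of Arbor, so Oren controls Arbor.
Neither Oren nor any entity Oren controls holds any voting interest in Caldera.
So Oren does not control Caldera.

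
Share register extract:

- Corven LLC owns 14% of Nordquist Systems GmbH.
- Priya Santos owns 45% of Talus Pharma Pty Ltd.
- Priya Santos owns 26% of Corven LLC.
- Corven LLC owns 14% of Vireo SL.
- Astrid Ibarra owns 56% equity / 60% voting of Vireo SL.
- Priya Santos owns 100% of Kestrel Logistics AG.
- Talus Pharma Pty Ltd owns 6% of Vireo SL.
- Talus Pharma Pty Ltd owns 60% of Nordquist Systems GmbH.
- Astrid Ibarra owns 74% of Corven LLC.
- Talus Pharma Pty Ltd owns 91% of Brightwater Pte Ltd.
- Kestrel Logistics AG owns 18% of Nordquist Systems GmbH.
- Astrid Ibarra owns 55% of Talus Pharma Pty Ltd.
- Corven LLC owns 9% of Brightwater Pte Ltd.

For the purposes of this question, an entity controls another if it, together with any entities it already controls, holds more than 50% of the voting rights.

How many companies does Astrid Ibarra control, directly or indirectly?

5

Astrid holds 55% of Talus, so Astrid controls Talus.
Astrid holds 74% of Corven, so Astrid controls Corven.
Talus and Corven and Astrid together hold 6% + 14% + 60% = 80% of Vireo, so Astrid controls Vireo.
Talus and Corven together hold 60% + 14% = 74% of Nordquist, so Astrid controls Nordquist.
Corven and Talus together hold 9% + 91% = 100% of Brightwater, so Astrid controls Brightwater.
No other company's threshold is met.
Astrid controls 5 companies.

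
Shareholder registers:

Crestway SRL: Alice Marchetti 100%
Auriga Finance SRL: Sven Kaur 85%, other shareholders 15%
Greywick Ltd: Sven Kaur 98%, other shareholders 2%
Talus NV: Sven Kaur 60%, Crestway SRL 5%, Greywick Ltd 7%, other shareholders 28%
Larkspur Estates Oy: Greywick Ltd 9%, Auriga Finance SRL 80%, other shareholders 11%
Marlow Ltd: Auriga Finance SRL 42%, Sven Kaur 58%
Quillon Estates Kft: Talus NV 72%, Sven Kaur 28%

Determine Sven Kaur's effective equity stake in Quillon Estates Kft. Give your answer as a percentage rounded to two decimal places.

76.14%

Sven reaches Quillon along 3 paths.
Via Talus: 60% × 72% = 43.2%.
Via Greywick → Talus: 98% × 7% × 72% = 4.9392%.
Direct stake: 28% = 28%.
Total: 43.2% + 4.9392% + 28% = 76.1392%.
Rounded: 76.14%.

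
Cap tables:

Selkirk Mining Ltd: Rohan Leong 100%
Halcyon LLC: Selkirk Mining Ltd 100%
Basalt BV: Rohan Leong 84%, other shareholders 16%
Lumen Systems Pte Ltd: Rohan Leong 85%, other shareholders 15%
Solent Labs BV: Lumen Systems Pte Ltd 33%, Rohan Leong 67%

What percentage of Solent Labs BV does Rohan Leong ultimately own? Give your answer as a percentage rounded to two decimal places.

95.05%

Rohan reaches Solent along 2 paths.
Via Lumen: 85% × 33% = 28.05%.
Direct stake: 67% = 67%.
Total: 28.05% + 67% = 95.05%.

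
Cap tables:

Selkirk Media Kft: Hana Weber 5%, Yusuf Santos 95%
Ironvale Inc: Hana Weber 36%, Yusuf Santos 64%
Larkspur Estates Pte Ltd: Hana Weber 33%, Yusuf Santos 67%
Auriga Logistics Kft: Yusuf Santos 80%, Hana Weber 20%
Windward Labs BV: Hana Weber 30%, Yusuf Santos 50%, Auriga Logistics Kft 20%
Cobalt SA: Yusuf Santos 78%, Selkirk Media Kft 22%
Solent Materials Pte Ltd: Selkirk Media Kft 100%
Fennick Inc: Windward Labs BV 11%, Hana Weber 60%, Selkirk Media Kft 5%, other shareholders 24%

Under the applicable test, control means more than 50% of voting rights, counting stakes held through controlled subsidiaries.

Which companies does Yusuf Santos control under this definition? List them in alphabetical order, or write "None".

Auriga Logistics Kft, Cobalt SA, Ironvale Inc, Larkspur Estates Pte Ltd, Selkirk Media Kft, Solent Materials Pte Ltd, Windward Labs BV

Yusuf holds 95% of Selkirk, so Yusuf controls Selkirk.
Yusuf holds 64% of Ironvale, so Yusuf controls Ironvale.
Yusuf holds 67% of Larkspur, so Yusuf controls Larkspur.
Yusuf holds 80% of Auriga, so Yusuf controls Auriga.
Yusuf and Auriga together hold 50% + 20% = 70% of Windward, so Yusuf controls Windward.
Yusuf and Selkirk together hold 78% + 22% = 100% of Cobalt, so Yusuf controls Cobalt.
Selkirk holds 100% of Solent, so Yusuf controls Solent.
No other company's threshold is met.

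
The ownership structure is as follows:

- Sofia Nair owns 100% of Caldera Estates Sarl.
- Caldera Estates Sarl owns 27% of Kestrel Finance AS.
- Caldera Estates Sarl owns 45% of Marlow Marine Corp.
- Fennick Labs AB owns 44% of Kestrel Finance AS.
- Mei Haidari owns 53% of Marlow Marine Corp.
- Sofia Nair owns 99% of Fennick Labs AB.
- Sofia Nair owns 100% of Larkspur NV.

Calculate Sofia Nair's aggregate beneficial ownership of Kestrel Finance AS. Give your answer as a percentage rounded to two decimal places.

Sofia reaches Kestrel along 2 paths.
Via Caldera: 100% × 27% = 27%.
Via Fennick: 99% × 44% = 43.56%.
Total: 27% + 43.56% = 70.56%.

70.56%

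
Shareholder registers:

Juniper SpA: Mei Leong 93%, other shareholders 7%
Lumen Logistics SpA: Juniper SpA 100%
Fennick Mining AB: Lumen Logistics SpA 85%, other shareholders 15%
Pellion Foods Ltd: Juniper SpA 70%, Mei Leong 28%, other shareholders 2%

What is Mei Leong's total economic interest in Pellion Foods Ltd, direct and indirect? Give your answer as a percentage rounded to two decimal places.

93.10%

Mei reaches Pellion along 2 paths.
Via Juniper: 93% × 70% = 65.1%.
Direct stake: 28% = 28%.
Total: 65.1% + 28% = 93.1%.
Rounded: 93.10%.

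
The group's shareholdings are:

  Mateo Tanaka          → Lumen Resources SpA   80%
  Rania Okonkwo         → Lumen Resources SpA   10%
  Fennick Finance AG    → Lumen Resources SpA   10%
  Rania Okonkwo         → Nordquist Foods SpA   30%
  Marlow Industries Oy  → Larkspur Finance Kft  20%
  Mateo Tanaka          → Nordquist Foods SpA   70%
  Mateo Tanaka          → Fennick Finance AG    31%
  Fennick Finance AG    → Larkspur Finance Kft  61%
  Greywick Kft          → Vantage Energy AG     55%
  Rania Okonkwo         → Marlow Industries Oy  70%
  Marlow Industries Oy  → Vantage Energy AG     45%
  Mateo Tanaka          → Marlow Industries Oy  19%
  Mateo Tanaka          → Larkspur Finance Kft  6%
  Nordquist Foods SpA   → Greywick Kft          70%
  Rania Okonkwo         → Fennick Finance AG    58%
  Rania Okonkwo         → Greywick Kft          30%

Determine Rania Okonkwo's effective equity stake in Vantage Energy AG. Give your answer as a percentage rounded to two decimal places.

59.55%

Rania reaches Vantage along 3 paths.
Via Marlow: 70% × 45% = 31.5%.
Via Nordquist → Greywick: 30% × 70% × 55% = 11.55%.
Via Greywick: 30% × 55% = 16.5%.
Total: 31.5% + 11.55% + 16.5% = 59.55%.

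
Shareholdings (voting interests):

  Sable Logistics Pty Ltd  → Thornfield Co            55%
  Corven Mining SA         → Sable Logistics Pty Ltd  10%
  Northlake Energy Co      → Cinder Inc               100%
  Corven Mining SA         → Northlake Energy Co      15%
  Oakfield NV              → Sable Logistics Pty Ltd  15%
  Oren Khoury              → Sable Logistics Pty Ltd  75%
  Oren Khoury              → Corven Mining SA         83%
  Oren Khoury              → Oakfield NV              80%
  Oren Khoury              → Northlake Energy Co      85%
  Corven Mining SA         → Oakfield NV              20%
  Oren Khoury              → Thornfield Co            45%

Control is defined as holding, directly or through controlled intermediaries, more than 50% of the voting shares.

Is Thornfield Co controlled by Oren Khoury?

Oren holds 83% of Corven, so Oren controls Corven.
Oren and Corven together hold 80% + 20% = 100% of Oakfield, so Oren controls Oakfield.
Corven and Oren and Oakfield together hold 10% + 75% + 15% = 100% of Sable, so Oren controls Sable.
Oren and Sable together hold 45% + 55% = 100% of Thornfield, so Oren controls Thornfield.

Yes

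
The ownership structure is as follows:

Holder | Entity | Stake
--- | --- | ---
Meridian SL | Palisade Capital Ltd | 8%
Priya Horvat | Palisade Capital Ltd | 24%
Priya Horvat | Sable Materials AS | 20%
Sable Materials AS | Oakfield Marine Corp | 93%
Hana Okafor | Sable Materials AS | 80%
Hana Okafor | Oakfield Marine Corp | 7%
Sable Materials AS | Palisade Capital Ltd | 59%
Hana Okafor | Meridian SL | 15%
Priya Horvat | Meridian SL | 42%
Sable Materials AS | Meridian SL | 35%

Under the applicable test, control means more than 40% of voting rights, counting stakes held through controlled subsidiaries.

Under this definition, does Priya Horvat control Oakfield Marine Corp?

No

Priya holds 42% of Meridian, so Priya controls Meridian.
Neither Priya nor any entity Priya controls holds any voting interest in Oakfield.
So Priya does not control Oakfield.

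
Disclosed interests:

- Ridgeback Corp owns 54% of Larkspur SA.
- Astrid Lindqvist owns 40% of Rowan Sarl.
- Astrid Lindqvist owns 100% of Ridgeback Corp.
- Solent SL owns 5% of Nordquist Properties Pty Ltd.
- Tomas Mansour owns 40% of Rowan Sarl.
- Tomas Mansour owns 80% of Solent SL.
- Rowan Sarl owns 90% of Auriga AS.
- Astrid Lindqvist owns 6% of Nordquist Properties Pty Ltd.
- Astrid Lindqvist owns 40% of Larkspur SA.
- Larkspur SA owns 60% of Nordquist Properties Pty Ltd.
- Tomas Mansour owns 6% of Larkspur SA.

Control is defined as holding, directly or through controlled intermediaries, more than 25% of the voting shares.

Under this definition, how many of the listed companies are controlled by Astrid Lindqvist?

5

Astrid holds 100% of Ridgeback, so Astrid controls Ridgeback.
Astrid holds 40% of Rowan, so Astrid controls Rowan.
Ridgeback and Astrid together hold 54% + 40% = 94% of Larkspur, so Astrid controls Larkspur.
Rowan holds 90% of Auriga, so Astrid controls Auriga.
Larkspur and Astrid together hold 60% + 6% = 66% of Nordquist, so Astrid controls Nordquist.
No other company's threshold is met.
Astrid controls 5 companies.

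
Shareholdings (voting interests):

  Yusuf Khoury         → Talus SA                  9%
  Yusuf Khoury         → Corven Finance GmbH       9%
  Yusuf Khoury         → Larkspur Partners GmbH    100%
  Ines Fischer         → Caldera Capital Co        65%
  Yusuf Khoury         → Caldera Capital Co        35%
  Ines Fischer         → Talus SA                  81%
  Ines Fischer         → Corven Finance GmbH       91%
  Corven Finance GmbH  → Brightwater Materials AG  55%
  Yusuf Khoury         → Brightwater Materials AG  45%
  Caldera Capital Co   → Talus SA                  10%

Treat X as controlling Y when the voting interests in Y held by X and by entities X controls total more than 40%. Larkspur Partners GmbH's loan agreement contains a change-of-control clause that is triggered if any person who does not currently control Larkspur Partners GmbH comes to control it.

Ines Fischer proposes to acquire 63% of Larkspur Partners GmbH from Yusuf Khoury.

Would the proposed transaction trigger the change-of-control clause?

Yes

The purchase adds only to Ines's holdings (Yusuf's stake shrinks), so Ines is the only person who could newly come to control Larkspur.
Ines holds 65% of Caldera, so Ines controls Caldera.
Ines holds 91% of Corven, so Ines controls Corven.
Ines and Caldera together hold 81% + 10% = 91% of Talus, so Ines controls Talus.
Corven holds 55% of Brightwater, so Ines controls Brightwater.
Neither Ines nor any entity Ines controls holds any voting interest in Larkspur.
So before the transaction, Ines does not control Larkspur.
After the purchase, Ines holds 63% of Larkspur directly, and Yusuf's stake falls to 37%.
Ines holds 63% of Larkspur, so Ines controls Larkspur.
Ines did not control Larkspur before and does after, so the clause is triggered.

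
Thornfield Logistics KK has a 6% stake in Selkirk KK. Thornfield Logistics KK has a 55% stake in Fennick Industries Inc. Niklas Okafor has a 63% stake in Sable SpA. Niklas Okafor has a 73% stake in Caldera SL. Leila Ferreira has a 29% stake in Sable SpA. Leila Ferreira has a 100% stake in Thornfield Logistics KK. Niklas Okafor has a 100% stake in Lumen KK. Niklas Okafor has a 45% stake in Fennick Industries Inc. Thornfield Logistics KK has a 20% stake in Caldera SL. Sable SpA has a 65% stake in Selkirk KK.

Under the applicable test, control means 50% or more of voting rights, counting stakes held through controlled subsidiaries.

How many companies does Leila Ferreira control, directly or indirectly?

2

Leila holds 100% of Thornfield, so Leila controls Thornfield.
Thornfield holds 55% of Fennick, so Leila controls Fennick.
No other company's threshold is met.
Leila controls 2 companies.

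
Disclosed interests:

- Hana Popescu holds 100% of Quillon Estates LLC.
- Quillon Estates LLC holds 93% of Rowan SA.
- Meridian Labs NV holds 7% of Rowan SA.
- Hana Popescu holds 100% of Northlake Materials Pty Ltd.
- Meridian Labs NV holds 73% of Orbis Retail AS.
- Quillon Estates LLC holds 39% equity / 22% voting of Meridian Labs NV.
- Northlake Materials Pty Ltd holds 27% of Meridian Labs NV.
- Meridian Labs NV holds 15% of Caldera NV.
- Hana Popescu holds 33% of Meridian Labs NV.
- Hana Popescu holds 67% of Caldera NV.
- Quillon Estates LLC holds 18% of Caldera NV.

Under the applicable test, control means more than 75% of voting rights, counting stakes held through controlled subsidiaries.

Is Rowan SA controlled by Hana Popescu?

Yes

Hana holds 100% of Quillon, so Hana controls Quillon.
Hana holds 100% of Northlake, so Hana controls Northlake.
Hana and Quillon and Northlake together hold 33% + 22% + 27% = 82% of Meridian, so Hana controls Meridian.
Quillon and Meridian together hold 93% + 7% = 100% of Rowan, so Hana controls Rowan.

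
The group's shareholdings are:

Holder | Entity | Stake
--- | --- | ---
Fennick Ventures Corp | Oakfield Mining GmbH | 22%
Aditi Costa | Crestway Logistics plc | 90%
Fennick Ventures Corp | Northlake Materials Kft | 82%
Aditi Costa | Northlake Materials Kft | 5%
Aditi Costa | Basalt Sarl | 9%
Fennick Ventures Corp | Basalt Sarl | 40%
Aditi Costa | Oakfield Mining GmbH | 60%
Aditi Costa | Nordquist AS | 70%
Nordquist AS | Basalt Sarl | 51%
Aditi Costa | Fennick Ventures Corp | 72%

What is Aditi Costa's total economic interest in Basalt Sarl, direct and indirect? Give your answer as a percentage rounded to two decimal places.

73.50%

Aditi reaches Basalt along 3 paths.
Direct stake: 9% = 9%.
Via Nordquist: 70% × 51% = 35.7%.
Via Fennick: 72% × 40% = 28.8%.
Total: 9% + 35.7% + 28.8% = 73.5%.
Rounded: 73.50%.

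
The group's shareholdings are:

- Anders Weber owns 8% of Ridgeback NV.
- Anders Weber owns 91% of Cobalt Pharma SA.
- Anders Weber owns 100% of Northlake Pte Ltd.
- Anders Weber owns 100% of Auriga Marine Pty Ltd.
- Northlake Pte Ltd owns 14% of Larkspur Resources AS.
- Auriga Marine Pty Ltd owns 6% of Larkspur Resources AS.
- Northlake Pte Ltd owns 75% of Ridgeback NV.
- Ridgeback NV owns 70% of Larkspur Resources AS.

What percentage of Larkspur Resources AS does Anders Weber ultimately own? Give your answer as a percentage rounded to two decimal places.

Anders reaches Larkspur along 4 paths.
Via Auriga: 100% × 6% = 6%.
Via Northlake → Ridgeback: 100% × 75% × 70% = 52.5%.
Via Ridgeback: 8% × 70% = 5.6%.
Via Northlake: 100% × 14% = 14%.
Total: 6% + 52.5% + 5.6% + 14% = 78.1%.
Rounded: 78.10%.

78.10%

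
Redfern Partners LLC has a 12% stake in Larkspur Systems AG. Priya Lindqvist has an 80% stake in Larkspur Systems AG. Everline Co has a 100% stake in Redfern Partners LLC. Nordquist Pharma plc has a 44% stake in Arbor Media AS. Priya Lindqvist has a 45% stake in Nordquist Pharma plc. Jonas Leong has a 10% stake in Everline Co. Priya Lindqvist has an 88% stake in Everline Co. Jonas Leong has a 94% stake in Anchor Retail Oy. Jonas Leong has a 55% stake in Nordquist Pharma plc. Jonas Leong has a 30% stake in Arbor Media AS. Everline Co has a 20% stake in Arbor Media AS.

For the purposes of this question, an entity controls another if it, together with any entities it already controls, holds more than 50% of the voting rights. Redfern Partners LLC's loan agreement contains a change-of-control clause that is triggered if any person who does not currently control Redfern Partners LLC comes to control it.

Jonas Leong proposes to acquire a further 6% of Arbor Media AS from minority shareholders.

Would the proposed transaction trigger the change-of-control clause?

No

The purchase changes only Jonas's holdings, so Jonas is the only person who could newly come to control Redfern.
Jonas holds 94% of Anchor, so Jonas controls Anchor.
Jonas holds 55% of Nordquist, so Jonas controls Nordquist.
Nordquist and Jonas together hold 44% + 30% = 74% of Arbor, so Jonas controls Arbor.
Neither Jonas nor any entity Jonas controls holds any voting interest in Redfern.
So before the transaction, Jonas does not control Redfern.
After the purchase, Jonas's direct stake in Arbor rises to 30% + 6% = 36%.
Nordquist and Jonas together hold 44% + 36% = 80% of Arbor, so Jonas controls Arbor.
After the transaction, neither Jonas nor any entity Jonas controls holds a voting interest in Redfern, so Jonas still does not control it.
No new person acquires control, so the clause is not triggered.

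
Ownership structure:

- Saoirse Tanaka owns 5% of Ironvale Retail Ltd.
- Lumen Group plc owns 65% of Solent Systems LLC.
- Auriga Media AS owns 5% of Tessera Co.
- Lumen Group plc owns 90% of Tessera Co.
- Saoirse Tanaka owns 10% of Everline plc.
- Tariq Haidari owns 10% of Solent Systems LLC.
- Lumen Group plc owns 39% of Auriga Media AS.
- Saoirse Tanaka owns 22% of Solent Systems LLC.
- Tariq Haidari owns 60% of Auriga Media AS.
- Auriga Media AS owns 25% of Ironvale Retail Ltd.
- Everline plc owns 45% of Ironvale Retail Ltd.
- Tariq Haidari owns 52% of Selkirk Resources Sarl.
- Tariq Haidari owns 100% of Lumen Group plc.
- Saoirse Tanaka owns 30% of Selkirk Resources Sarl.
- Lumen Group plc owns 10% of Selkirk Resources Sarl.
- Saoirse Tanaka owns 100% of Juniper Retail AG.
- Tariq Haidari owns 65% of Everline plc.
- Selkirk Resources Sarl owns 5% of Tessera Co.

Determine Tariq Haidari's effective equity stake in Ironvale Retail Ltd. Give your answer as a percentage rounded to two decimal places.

Tariq reaches Ironvale along 3 paths.
Via Lumen → Auriga: 100% × 39% × 25% = 9.75%.
Via Auriga: 60% × 25% = 15%.
Via Everline: 65% × 45% = 29.25%.
Total: 9.75% + 15% + 29.25% = 54%.
Rounded: 54.00%.

54.00%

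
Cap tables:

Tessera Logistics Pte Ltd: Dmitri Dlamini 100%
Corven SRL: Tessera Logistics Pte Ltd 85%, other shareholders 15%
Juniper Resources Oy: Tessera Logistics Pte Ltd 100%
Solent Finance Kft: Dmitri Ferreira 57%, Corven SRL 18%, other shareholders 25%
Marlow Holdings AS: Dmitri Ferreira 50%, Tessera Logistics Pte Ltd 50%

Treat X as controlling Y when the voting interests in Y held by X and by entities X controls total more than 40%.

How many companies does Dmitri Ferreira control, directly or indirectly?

Dmitri Ferreira holds 57% of Solent, so Dmitri Ferreira controls Solent.
Dmitri Ferreira holds 50% of Marlow, so Dmitri Ferreira controls Marlow.
No other company's threshold is met.
Dmitri Ferreira controls 2 companies.

2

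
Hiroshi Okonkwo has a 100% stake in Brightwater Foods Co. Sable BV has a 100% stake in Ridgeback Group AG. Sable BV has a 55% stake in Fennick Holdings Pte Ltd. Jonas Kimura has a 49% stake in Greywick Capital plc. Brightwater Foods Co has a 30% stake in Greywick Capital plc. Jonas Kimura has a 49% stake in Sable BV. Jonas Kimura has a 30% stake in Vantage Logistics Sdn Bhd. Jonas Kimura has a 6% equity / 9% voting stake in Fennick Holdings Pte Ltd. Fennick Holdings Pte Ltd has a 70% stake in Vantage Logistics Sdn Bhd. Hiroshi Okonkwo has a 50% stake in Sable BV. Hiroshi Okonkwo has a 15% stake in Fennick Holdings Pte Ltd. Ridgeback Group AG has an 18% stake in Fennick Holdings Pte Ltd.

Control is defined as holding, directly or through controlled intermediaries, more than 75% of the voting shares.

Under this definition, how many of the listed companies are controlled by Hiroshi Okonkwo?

Hiroshi holds 100% of Brightwater, so Hiroshi controls Brightwater.
No other company's threshold is met.
Hiroshi controls 1 company.

1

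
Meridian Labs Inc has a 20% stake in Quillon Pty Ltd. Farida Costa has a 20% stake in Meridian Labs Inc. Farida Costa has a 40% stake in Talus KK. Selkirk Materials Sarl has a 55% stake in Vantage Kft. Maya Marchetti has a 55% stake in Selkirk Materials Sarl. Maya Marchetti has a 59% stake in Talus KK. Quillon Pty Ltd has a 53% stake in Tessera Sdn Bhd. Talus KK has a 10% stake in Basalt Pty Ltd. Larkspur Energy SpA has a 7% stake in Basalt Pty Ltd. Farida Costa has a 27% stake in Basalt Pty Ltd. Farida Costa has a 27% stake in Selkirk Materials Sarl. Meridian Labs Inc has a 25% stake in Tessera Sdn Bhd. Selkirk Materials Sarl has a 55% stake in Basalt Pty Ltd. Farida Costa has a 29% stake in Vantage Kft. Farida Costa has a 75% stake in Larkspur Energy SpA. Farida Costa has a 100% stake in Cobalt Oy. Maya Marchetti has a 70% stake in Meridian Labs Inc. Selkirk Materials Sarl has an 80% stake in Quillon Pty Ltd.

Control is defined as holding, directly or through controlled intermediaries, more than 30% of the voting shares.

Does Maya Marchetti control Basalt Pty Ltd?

Maya holds 55% of Selkirk, so Maya controls Selkirk.
Maya holds 59% of Talus, so Maya controls Talus.
Selkirk and Talus together hold 55% + 10% = 65% of Basalt, so Maya controls Basalt.

Yes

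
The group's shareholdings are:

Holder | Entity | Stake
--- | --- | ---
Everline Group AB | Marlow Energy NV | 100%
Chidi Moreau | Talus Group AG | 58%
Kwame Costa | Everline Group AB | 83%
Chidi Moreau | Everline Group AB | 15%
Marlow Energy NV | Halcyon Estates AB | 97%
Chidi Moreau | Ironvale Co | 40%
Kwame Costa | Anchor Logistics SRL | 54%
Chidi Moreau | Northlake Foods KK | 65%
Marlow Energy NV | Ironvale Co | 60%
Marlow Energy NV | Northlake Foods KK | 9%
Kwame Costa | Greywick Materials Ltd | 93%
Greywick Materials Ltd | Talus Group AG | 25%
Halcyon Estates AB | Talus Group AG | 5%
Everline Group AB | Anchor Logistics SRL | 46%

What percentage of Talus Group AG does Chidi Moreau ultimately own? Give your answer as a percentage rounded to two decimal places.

Chidi reaches Talus along 2 paths.
Via Everline → Marlow → Halcyon: 15% × 100% × 97% × 5% = 0.7275%.
Direct stake: 58% = 58%.
Total: 0.7275% + 58% = 58.7275%.
Rounded: 58.73%.

58.73%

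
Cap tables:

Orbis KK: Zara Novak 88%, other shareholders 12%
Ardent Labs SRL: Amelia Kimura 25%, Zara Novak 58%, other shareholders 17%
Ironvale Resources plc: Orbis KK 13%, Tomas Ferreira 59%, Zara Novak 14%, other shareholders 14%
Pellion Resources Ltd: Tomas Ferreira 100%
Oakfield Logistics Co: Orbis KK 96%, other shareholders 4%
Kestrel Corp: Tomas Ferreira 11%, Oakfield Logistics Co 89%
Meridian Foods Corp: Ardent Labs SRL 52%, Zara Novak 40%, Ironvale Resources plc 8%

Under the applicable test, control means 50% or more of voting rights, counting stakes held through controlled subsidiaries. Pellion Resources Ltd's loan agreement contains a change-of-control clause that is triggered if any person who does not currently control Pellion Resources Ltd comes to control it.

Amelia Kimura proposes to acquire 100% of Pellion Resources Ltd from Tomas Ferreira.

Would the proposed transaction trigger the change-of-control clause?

Yes

The purchase adds only to Amelia's holdings (Tomas's stake shrinks), so Amelia is the only person who could newly come to control Pellion.
Amelia's largest direct stake is 25% in Ardent, which does not meet the threshold, so Amelia controls no company.
Neither Amelia nor any entity Amelia controls holds any voting interest in Pellion.
So before the transaction, Amelia does not control Pellion.
After the purchase, Amelia holds 100% of Pellion directly, and Tomas's stake falls to 0%.
Amelia holds 100% of Pellion, so Amelia controls Pellion.
Amelia did not control Pellion before and does after, so the clause is triggered.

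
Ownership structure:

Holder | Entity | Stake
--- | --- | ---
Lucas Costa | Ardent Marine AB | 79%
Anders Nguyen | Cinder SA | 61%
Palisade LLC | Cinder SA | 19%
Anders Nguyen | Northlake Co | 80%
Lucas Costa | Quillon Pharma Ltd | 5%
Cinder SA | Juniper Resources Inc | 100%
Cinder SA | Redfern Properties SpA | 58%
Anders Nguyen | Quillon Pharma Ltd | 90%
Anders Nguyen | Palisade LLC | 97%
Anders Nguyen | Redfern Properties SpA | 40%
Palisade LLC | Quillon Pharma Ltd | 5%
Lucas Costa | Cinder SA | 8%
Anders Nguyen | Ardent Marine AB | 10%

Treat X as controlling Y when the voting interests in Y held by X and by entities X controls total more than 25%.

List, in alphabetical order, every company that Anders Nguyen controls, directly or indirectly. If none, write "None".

Cinder SA, Juniper Resources Inc, Northlake Co, Palisade LLC, Quillon Pharma Ltd, Redfern Properties SpA

Anders holds 97% of Palisade, so Anders controls Palisade.
Palisade and Anders together hold 19% + 61% = 80% of Cinder, so Anders controls Cinder.
Anders and Palisade together hold 90% + 5% = 95% of Quillon, so Anders controls Quillon.
Anders holds 80% of Northlake, so Anders controls Northlake.
Anders and Cinder together hold 40% + 58% = 98% of Redfern, so Anders controls Redfern.
Cinder holds 100% of Juniper, so Anders controls Juniper.
No other company's threshold is met.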